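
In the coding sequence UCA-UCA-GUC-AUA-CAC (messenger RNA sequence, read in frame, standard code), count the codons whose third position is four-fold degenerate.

3

Codon 1 UCA (Ser): third position 4-fold.
Codon 2 UCA (Ser): third position 4-fold.
Codon 3 GUC (Val): third position 4-fold.
Codon 4 AUA (Ile): third position 3-fold.
Codon 5 CAC (His): third position 2-fold.
Four-fold degenerate third positions: 3.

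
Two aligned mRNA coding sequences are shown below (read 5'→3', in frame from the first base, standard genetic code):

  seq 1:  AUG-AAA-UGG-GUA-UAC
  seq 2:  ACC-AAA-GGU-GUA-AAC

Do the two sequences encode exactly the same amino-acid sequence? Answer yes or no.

no

Codon 1: AUG Met / ACC Thr — nonsynonymous.
Codon 2: AAA Lys / AAA Lys — identical.
Codon 3: UGG Trp / GGU Gly — nonsynonymous.
Codon 4: GUA Val / GUA Val — identical.
Codon 5: UAC Tyr / AAC Asn — nonsynonymous.
Nonsynonymous differences: 3 → different protein.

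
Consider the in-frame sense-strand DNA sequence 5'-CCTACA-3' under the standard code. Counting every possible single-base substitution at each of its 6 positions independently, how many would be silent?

Codon 1 (CCT, Pro): 3 synonymous substitutions.
Codon 2 (ACA, Thr): 3 synonymous substitutions.
Total: 3 + 3 = 6.

6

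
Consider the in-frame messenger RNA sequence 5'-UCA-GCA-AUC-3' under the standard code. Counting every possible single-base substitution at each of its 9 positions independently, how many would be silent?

Codon 1 (UCA, Ser): 3 synonymous substitutions.
Codon 2 (GCA, Ala): 3 synonymous substitutions.
Codon 3 (AUC, Ile): 2 synonymous substitutions.
Total: 3 + 3 + 2 = 8.

8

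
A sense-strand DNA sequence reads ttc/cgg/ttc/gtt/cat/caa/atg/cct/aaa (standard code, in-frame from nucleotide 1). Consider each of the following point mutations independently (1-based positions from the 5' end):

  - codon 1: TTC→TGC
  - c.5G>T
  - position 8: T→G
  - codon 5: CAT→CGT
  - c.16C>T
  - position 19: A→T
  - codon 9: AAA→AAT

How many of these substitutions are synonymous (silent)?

Codon 1: TTC (Phe) → TGC (Cys) — missense.
Codon 2: CGG (Arg) → CTG (Leu) — missense.
Codon 3: TTC (Phe) → TGC (Cys) — missense.
Codon 5: CAT (His) → CGT (Arg) — missense.
Codon 6: CAA (Gln) → TAA (Stop) — nonsense.
Codon 7: ATG (Met) → TTG (Leu) — missense.
Codon 9: AAA (Lys) → AAT (Asn) — missense.
Synonymous: 0 of 7.

0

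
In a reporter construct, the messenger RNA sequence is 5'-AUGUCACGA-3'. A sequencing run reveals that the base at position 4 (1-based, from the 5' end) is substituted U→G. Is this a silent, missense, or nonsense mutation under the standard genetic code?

Position 4 falls in codon 2: UCA → Ser.
After the substitution the codon is GCA → Ala.
Ser ≠ Ala, so this is a missense mutation.

missense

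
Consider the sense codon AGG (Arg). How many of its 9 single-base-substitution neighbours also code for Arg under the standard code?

Position 1: CGG → 1 synonymous.
Position 2: none → 0 synonymous.
Position 3: AGA → 1 synonymous.
Total: 1 + 0 + 1 = 2.

2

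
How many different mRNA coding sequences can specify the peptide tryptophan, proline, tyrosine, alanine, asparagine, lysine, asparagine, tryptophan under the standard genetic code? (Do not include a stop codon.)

Trp: 1 codon.
Pro: 4 codons.
Tyr: 2 codons.
Ala: 4 codons.
Asn: 2 codons.
Lys: 2 codons.
Asn: 2 codons.
Trp: 1 codon.
1 × 4 × 2 × 4 × 2 × 2 × 2 × 1 = 256.

256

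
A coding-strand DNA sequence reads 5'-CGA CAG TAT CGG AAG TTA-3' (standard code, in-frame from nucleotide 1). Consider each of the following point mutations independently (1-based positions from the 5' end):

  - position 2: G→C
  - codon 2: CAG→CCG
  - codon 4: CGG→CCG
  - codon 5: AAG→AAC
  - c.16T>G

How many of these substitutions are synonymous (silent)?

0

Codon 1: CGA (Arg) → CCA (Pro) — missense.
Codon 2: CAG (Gln) → CCG (Pro) — missense.
Codon 4: CGG (Arg) → CCG (Pro) — missense.
Codon 5: AAG (Lys) → AAC (Asn) — missense.
Codon 6: TTA (Leu) → GTA (Val) — missense.
Synonymous: 0 of 5.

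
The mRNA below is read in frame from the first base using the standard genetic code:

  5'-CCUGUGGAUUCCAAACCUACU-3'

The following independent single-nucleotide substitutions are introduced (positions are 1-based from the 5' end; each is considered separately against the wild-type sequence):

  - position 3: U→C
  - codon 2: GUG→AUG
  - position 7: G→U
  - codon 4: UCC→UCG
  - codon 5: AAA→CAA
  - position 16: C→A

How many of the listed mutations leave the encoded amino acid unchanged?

Codon 1: CCU (Pro) → CCC (Pro) — synonymous.
Codon 2: GUG (Val) → AUG (Met) — missense.
Codon 3: GAU (Asp) → UAU (Tyr) — missense.
Codon 4: UCC (Ser) → UCG (Ser) — synonymous.
Codon 5: AAA (Lys) → CAA (Gln) — missense.
Codon 6: CCU (Pro) → ACU (Thr) — missense.
Synonymous: 2 of 6.

2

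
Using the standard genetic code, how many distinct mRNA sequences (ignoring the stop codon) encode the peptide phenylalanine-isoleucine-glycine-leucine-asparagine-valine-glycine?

4608

Phe: 2 codons.
Ile: 3 codons.
Gly: 4 codons.
Leu: 6 codons.
Asn: 2 codons.
Val: 4 codons.
Gly: 4 codons.
2 × 3 × 4 × 6 × 2 × 4 × 4 = 4608.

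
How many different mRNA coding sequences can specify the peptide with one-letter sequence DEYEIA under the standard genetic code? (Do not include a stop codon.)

Asp: 2 codons.
Glu: 2 codons.
Tyr: 2 codons.
Glu: 2 codons.
Ile: 3 codons.
Ala: 4 codons.
2 × 2 × 2 × 2 × 3 × 4 = 192.

192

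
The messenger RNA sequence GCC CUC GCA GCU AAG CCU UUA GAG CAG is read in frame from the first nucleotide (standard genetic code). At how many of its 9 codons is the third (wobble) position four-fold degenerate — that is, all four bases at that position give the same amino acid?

Codon 1 GCC (Ala): third position 4-fold.
Codon 2 CUC (Leu): third position 4-fold.
Codon 3 GCA (Ala): third position 4-fold.
Codon 4 GCU (Ala): third position 4-fold.
Codon 5 AAG (Lys): third position 2-fold.
Codon 6 CCU (Pro): third position 4-fold.
Codon 7 UUA (Leu): third position 2-fold.
Codon 8 GAG (Glu): third position 2-fold.
Codon 9 CAG (Gln): third position 2-fold.
Four-fold degenerate third positions: 5.

5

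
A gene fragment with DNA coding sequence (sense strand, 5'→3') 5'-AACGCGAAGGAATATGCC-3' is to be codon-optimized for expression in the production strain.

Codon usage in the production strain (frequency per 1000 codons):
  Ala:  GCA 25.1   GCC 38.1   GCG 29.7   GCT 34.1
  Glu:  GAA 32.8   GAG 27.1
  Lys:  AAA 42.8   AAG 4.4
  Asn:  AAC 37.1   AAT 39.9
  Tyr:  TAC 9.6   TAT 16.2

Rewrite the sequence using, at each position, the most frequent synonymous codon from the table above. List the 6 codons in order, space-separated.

AAT GCC AAA GAA TAT GCC

Codon 1 (Asn): best is AAT at 39.9.
Codon 2 (Ala): best is GCC at 38.1.
Codon 3 (Lys): best is AAA at 42.8.
Codon 4 (Glu): best is GAA at 32.8.
Codon 5 (Tyr): best is TAT at 16.2.
Codon 6 (Ala): best is GCC at 38.1.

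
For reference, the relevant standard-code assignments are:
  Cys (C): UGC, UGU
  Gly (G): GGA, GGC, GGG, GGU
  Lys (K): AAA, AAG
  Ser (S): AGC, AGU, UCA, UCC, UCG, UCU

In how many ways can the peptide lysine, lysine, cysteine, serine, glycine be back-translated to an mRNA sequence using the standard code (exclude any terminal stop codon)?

192

Lys: 2 codons.
Lys: 2 codons.
Cys: 2 codons.
Ser: 6 codons.
Gly: 4 codons.
2 × 2 × 2 × 6 × 4 = 192.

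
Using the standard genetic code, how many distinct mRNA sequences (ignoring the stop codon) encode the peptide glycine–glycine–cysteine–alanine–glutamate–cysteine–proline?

Gly: 4 codons.
Gly: 4 codons.
Cys: 2 codons.
Ala: 4 codons.
Glu: 2 codons.
Cys: 2 codons.
Pro: 4 codons.
4 × 4 × 2 × 4 × 2 × 2 × 4 = 2048.

2048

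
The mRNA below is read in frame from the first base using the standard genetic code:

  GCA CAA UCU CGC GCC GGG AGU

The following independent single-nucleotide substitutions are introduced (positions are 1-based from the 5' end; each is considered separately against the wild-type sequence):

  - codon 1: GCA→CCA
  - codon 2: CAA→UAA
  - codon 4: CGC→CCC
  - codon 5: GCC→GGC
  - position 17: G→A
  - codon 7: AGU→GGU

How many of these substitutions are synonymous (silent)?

0

Codon 1: GCA (Ala) → CCA (Pro) — missense.
Codon 2: CAA (Gln) → UAA (Stop) — nonsense.
Codon 4: CGC (Arg) → CCC (Pro) — missense.
Codon 5: GCC (Ala) → GGC (Gly) — missense.
Codon 6: GGG (Gly) → GAG (Glu) — missense.
Codon 7: AGU (Ser) → GGU (Gly) — missense.
Synonymous: 0 of 6.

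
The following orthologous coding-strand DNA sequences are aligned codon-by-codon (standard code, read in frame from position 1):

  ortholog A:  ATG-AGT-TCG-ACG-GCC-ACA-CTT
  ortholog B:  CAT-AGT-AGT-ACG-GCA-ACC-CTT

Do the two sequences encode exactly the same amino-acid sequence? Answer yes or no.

no

Codon 1: ATG Met / CAT His — nonsynonymous.
Codon 2: AGT Ser / AGT Ser — identical.
Codon 3: TCG Ser / AGT Ser — synonymous.
Codon 4: ACG Thr / ACG Thr — identical.
Codon 5: GCC Ala / GCA Ala — synonymous.
Codon 6: ACA Thr / ACC Thr — synonymous.
Codon 7: CTT Leu / CTT Leu — identical.
Nonsynonymous differences: 1 → different protein.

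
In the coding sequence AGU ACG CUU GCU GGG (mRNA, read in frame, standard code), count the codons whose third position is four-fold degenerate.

Codon 1 AGU (Ser): third position 2-fold.
Codon 2 ACG (Thr): third position 4-fold.
Codon 3 CUU (Leu): third position 4-fold.
Codon 4 GCU (Ala): third position 4-fold.
Codon 5 GGG (Gly): third position 4-fold.
Four-fold degenerate third positions: 4.

4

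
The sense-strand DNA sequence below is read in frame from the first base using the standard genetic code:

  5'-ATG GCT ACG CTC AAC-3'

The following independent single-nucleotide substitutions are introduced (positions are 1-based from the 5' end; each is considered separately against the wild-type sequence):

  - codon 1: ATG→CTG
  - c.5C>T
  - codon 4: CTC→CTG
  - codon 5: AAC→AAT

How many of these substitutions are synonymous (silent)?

2

Codon 1: ATG (Met) → CTG (Leu) — missense.
Codon 2: GCT (Ala) → GTT (Val) — missense.
Codon 4: CTC (Leu) → CTG (Leu) — synonymous.
Codon 5: AAC (Asn) → AAT (Asn) — synonymous.
Synonymous: 2 of 4.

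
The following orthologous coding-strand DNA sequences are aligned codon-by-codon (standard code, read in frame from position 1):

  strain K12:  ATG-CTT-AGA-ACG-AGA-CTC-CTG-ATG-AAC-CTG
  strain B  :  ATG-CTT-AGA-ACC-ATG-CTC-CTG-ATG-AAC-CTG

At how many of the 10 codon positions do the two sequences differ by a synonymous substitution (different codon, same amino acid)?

Codon 1: ATG Met / ATG Met — identical.
Codon 2: CTT Leu / CTT Leu — identical.
Codon 3: AGA Arg / AGA Arg — identical.
Codon 4: ACG Thr / ACC Thr — synonymous.
Codon 5: AGA Arg / ATG Met — nonsynonymous.
Codon 6: CTC Leu / CTC Leu — identical.
Codon 7: CTG Leu / CTG Leu — identical.
Codon 8: ATG Met / ATG Met — identical.
Codon 9: AAC Asn / AAC Asn — identical.
Codon 10: CTG Leu / CTG Leu — identical.
Synonymous differences: 1.

1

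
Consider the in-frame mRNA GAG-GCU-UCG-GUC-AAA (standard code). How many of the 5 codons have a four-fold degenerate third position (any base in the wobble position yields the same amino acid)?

3

Codon 1 GAG (Glu): third position 2-fold.
Codon 2 GCU (Ala): third position 4-fold.
Codon 3 UCG (Ser): third position 4-fold.
Codon 4 GUC (Val): third position 4-fold.
Codon 5 AAA (Lys): third position 2-fold.
Four-fold degenerate third positions: 3.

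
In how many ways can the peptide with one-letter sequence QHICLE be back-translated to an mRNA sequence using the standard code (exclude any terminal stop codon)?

Gln: 2 codons.
His: 2 codons.
Ile: 3 codons.
Cys: 2 codons.
Leu: 6 codons.
Glu: 2 codons.
2 × 2 × 3 × 2 × 6 × 2 = 288.

288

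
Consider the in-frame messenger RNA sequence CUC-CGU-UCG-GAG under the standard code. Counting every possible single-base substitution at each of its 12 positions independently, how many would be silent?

Codon 1 (CUC, Leu): 3 synonymous substitutions.
Codon 2 (CGU, Arg): 3 synonymous substitutions.
Codon 3 (UCG, Ser): 3 synonymous substitutions.
Codon 4 (GAG, Glu): 1 synonymous substitution.
Total: 3 + 3 + 3 + 1 = 10.

10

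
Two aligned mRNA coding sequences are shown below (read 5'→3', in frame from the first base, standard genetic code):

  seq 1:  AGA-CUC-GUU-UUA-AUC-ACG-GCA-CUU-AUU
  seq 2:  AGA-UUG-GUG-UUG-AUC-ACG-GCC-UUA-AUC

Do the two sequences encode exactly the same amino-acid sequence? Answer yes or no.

yes

Codon 1: AGA Arg / AGA Arg — identical.
Codon 2: CUC Leu / UUG Leu — synonymous.
Codon 3: GUU Val / GUG Val — synonymous.
Codon 4: UUA Leu / UUG Leu — synonymous.
Codon 5: AUC Ile / AUC Ile — identical.
Codon 6: ACG Thr / ACG Thr — identical.
Codon 7: GCA Ala / GCC Ala — synonymous.
Codon 8: CUU Leu / UUA Leu — synonymous.
Codon 9: AUU Ile / AUC Ile — synonymous.
Nonsynonymous differences: 0 → same protein.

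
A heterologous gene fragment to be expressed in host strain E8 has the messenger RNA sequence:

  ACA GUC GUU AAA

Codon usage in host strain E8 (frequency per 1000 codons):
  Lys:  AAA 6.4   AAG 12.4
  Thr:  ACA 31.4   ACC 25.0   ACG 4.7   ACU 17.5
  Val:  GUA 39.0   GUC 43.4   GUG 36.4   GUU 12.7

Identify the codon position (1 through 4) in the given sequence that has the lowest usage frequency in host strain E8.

4

Codon 1 ACA (Thr): 31.4 per 1000.
Codon 2 GUC (Val): 43.4 per 1000.
Codon 3 GUU (Val): 12.7 per 1000.
Codon 4 AAA (Lys): 6.4 per 1000.
Lowest frequency is 6.4 at codon 4.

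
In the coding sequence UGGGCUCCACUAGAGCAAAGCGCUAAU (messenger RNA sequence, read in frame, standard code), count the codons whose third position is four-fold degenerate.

4

Codon 1 UGG (Trp): third position 1-fold.
Codon 2 GCU (Ala): third position 4-fold.
Codon 3 CCA (Pro): third position 4-fold.
Codon 4 CUA (Leu): third position 4-fold.
Codon 5 GAG (Glu): third position 2-fold.
Codon 6 CAA (Gln): third position 2-fold.
Codon 7 AGC (Ser): third position 2-fold.
Codon 8 GCU (Ala): third position 4-fold.
Codon 9 AAU (Asn): third position 2-fold.
Four-fold degenerate third positions: 4.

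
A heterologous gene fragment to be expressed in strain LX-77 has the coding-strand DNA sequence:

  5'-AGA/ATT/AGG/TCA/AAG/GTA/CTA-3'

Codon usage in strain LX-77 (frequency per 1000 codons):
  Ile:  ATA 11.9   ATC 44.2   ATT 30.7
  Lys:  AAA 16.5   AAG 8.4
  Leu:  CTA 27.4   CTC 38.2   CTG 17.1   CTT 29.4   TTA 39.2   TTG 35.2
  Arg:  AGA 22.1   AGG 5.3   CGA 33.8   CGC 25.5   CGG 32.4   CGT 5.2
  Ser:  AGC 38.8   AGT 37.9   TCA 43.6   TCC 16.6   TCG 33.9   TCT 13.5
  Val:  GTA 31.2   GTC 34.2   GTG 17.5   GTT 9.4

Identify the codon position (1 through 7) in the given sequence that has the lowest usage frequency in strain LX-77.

Codon 1 AGA (Arg): 22.1 per 1000.
Codon 2 ATT (Ile): 30.7 per 1000.
Codon 3 AGG (Arg): 5.3 per 1000.
Codon 4 TCA (Ser): 43.6 per 1000.
Codon 5 AAG (Lys): 8.4 per 1000.
Codon 6 GTA (Val): 31.2 per 1000.
Codon 7 CTA (Leu): 27.4 per 1000.
Lowest frequency is 5.3 at codon 3.

3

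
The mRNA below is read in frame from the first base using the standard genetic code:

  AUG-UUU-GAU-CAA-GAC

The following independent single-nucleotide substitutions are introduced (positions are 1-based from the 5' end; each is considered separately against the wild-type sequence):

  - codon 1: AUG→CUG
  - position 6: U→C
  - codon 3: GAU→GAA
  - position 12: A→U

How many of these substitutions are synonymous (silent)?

Codon 1: AUG (Met) → CUG (Leu) — missense.
Codon 2: UUU (Phe) → UUC (Phe) — synonymous.
Codon 3: GAU (Asp) → GAA (Glu) — missense.
Codon 4: CAA (Gln) → CAU (His) — missense.
Synonymous: 1 of 4.

1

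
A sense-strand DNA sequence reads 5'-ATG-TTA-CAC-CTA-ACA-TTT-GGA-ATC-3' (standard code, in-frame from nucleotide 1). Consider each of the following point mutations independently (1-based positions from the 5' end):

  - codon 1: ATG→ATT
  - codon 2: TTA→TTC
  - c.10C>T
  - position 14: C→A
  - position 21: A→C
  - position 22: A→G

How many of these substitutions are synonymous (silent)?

2

Codon 1: ATG (Met) → ATT (Ile) — missense.
Codon 2: TTA (Leu) → TTC (Phe) — missense.
Codon 4: CTA (Leu) → TTA (Leu) — synonymous.
Codon 5: ACA (Thr) → AAA (Lys) — missense.
Codon 7: GGA (Gly) → GGC (Gly) — synonymous.
Codon 8: ATC (Ile) → GTC (Val) — missense.
Synonymous: 2 of 6.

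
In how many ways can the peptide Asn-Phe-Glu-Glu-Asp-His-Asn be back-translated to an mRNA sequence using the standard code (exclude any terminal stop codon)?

128

Asn: 2 codons.
Phe: 2 codons.
Glu: 2 codons.
Glu: 2 codons.
Asp: 2 codons.
His: 2 codons.
Asn: 2 codons.
2 × 2 × 2 × 2 × 2 × 2 × 2 = 128.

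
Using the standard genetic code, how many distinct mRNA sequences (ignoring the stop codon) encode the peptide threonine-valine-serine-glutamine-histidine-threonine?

Thr: 4 codons.
Val: 4 codons.
Ser: 6 codons.
Gln: 2 codons.
His: 2 codons.
Thr: 4 codons.
4 × 4 × 6 × 2 × 2 × 4 = 1536.

1536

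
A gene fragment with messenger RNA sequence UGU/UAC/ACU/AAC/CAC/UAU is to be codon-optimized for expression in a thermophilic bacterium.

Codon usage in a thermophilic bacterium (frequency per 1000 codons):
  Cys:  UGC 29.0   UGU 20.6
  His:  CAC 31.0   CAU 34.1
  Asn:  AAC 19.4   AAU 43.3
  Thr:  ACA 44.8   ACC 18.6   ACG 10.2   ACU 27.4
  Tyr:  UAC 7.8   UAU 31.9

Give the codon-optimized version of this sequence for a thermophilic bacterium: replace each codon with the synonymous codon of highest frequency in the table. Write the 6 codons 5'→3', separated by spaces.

UGC UAU ACA AAU CAU UAU

Codon 1 (Cys): best is UGC at 29.0.
Codon 2 (Tyr): best is UAU at 31.9.
Codon 3 (Thr): best is ACA at 44.8.
Codon 4 (Asn): best is AAU at 43.3.
Codon 5 (His): best is CAU at 34.1.
Codon 6 (Tyr): best is UAU at 31.9.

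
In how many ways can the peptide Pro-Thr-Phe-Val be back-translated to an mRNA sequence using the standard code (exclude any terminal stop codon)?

Pro: 4 codons.
Thr: 4 codons.
Phe: 2 codons.
Val: 4 codons.
4 × 4 × 2 × 4 = 128.

128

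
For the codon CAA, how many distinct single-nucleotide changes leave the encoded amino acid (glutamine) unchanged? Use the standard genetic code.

Position 1: none → 0 synonymous.
Position 2: none → 0 synonymous.
Position 3: CAG → 1 synonymous.
Total: 0 + 0 + 1 = 1.

1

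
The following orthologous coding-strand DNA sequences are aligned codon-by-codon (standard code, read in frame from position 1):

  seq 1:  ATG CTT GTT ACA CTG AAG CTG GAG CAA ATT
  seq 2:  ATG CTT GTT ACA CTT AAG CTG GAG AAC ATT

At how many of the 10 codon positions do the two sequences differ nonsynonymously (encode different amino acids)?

Codon 1: ATG Met / ATG Met — identical.
Codon 2: CTT Leu / CTT Leu — identical.
Codon 3: GTT Val / GTT Val — identical.
Codon 4: ACA Thr / ACA Thr — identical.
Codon 5: CTG Leu / CTT Leu — synonymous.
Codon 6: AAG Lys / AAG Lys — identical.
Codon 7: CTG Leu / CTG Leu — identical.
Codon 8: GAG Glu / GAG Glu — identical.
Codon 9: CAA Gln / AAC Asn — nonsynonymous.
Codon 10: ATT Ile / ATT Ile — identical.
Nonsynonymous differences: 1.

1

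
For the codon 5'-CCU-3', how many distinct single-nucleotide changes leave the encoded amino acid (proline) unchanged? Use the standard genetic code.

Position 1: none → 0 synonymous.
Position 2: none → 0 synonymous.
Position 3: CCC, CCA, CCG → 3 synonymous.
Total: 0 + 0 + 3 = 3.

3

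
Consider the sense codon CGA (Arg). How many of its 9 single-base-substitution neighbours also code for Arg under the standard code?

Position 1: AGA → 1 synonymous.
Position 2: none → 0 synonymous.
Position 3: CGT, CGC, CGG → 3 synonymous.
Total: 1 + 0 + 3 = 4.

4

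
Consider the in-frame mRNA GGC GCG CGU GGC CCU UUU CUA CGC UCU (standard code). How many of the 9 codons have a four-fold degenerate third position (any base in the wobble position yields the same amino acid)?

Codon 1 GGC (Gly): third position 4-fold.
Codon 2 GCG (Ala): third position 4-fold.
Codon 3 CGU (Arg): third position 4-fold.
Codon 4 GGC (Gly): third position 4-fold.
Codon 5 CCU (Pro): third position 4-fold.
Codon 6 UUU (Phe): third position 2-fold.
Codon 7 CUA (Leu): third position 4-fold.
Codon 8 CGC (Arg): third position 4-fold.
Codon 9 UCU (Ser): third position 4-fold.
Four-fold degenerate third positions: 8.

8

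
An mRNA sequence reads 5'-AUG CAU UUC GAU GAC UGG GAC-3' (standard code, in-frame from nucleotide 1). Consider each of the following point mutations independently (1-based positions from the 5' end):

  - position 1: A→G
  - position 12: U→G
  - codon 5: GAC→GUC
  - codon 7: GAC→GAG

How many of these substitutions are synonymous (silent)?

0

Codon 1: AUG (Met) → GUG (Val) — missense.
Codon 4: GAU (Asp) → GAG (Glu) — missense.
Codon 5: GAC (Asp) → GUC (Val) — missense.
Codon 7: GAC (Asp) → GAG (Glu) — missense.
Synonymous: 0 of 4.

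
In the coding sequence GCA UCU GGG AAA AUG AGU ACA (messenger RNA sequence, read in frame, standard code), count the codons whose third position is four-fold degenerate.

4

Codon 1 GCA (Ala): third position 4-fold.
Codon 2 UCU (Ser): third position 4-fold.
Codon 3 GGG (Gly): third position 4-fold.
Codon 4 AAA (Lys): third position 2-fold.
Codon 5 AUG (Met): third position 1-fold.
Codon 6 AGU (Ser): third position 2-fold.
Codon 7 ACA (Thr): third position 4-fold.
Four-fold degenerate third positions: 4.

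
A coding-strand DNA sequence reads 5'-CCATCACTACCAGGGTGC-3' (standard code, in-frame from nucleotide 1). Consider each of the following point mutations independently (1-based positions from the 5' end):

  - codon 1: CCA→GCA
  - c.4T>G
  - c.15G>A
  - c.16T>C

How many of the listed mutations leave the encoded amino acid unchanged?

1

Codon 1: CCA (Pro) → GCA (Ala) — missense.
Codon 2: TCA (Ser) → GCA (Ala) — missense.
Codon 5: GGG (Gly) → GGA (Gly) — synonymous.
Codon 6: TGC (Cys) → CGC (Arg) — missense.
Synonymous: 1 of 4.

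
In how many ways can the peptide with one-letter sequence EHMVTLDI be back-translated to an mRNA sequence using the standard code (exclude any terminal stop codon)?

Glu: 2 codons.
His: 2 codons.
Met: 1 codon.
Val: 4 codons.
Thr: 4 codons.
Leu: 6 codons.
Asp: 2 codons.
Ile: 3 codons.
2 × 2 × 1 × 4 × 4 × 6 × 2 × 3 = 2304.

2304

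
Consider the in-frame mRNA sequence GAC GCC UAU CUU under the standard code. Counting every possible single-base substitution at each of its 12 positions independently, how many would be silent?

Codon 1 (GAC, Asp): 1 synonymous substitution.
Codon 2 (GCC, Ala): 3 synonymous substitutions.
Codon 3 (UAU, Tyr): 1 synonymous substitution.
Codon 4 (CUU, Leu): 3 synonymous substitutions.
Total: 1 + 3 + 1 + 3 = 8.

8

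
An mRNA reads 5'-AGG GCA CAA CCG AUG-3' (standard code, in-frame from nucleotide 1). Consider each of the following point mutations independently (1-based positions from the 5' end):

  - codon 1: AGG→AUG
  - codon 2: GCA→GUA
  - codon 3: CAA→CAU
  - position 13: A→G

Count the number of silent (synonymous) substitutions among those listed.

0

Codon 1: AGG (Arg) → AUG (Met) — missense.
Codon 2: GCA (Ala) → GUA (Val) — missense.
Codon 3: CAA (Gln) → CAU (His) — missense.
Codon 5: AUG (Met) → GUG (Val) — missense.
Synonymous: 0 of 4.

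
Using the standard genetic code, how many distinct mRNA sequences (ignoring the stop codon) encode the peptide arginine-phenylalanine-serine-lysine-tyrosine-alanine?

1152

Arg: 6 codons.
Phe: 2 codons.
Ser: 6 codons.
Lys: 2 codons.
Tyr: 2 codons.
Ala: 4 codons.
6 × 2 × 6 × 2 × 2 × 4 = 1152.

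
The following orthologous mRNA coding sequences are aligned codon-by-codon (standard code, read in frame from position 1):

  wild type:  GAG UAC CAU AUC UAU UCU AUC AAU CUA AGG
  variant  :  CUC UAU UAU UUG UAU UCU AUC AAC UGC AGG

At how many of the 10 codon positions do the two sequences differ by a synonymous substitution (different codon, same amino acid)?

2

Codon 1: GAG Glu / CUC Leu — nonsynonymous.
Codon 2: UAC Tyr / UAU Tyr — synonymous.
Codon 3: CAU His / UAU Tyr — nonsynonymous.
Codon 4: AUC Ile / UUG Leu — nonsynonymous.
Codon 5: UAU Tyr / UAU Tyr — identical.
Codon 6: UCU Ser / UCU Ser — identical.
Codon 7: AUC Ile / AUC Ile — identical.
Codon 8: AAU Asn / AAC Asn — synonymous.
Codon 9: CUA Leu / UGC Cys — nonsynonymous.
Codon 10: AGG Arg / AGG Arg — identical.
Synonymous differences: 2.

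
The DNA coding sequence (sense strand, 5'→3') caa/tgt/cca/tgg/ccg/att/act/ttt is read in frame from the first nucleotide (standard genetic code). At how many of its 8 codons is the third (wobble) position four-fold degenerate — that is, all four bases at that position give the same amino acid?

Codon 1 CAA (Gln): third position 2-fold.
Codon 2 TGT (Cys): third position 2-fold.
Codon 3 CCA (Pro): third position 4-fold.
Codon 4 TGG (Trp): third position 1-fold.
Codon 5 CCG (Pro): third position 4-fold.
Codon 6 ATT (Ile): third position 3-fold.
Codon 7 ACT (Thr): third position 4-fold.
Codon 8 TTT (Phe): third position 2-fold.
Four-fold degenerate third positions: 3.

3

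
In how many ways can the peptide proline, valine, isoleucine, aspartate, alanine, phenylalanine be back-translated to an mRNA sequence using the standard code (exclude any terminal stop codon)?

768

Pro: 4 codons.
Val: 4 codons.
Ile: 3 codons.
Asp: 2 codons.
Ala: 4 codons.
Phe: 2 codons.
4 × 4 × 3 × 2 × 4 × 2 = 768.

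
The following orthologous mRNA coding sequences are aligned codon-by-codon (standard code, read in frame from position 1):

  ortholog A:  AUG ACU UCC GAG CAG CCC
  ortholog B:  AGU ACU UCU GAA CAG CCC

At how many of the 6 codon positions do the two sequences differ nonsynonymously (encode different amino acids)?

1

Codon 1: AUG Met / AGU Ser — nonsynonymous.
Codon 2: ACU Thr / ACU Thr — identical.
Codon 3: UCC Ser / UCU Ser — synonymous.
Codon 4: GAG Glu / GAA Glu — synonymous.
Codon 5: CAG Gln / CAG Gln — identical.
Codon 6: CCC Pro / CCC Pro — identical.
Nonsynonymous differences: 1.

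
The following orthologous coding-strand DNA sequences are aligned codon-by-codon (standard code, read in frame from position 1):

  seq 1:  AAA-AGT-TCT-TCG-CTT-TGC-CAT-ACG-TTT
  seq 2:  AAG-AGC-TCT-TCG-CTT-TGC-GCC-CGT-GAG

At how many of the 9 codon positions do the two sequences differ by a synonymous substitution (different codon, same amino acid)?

Codon 1: AAA Lys / AAG Lys — synonymous.
Codon 2: AGT Ser / AGC Ser — synonymous.
Codon 3: TCT Ser / TCT Ser — identical.
Codon 4: TCG Ser / TCG Ser — identical.
Codon 5: CTT Leu / CTT Leu — identical.
Codon 6: TGC Cys / TGC Cys — identical.
Codon 7: CAT His / GCC Ala — nonsynonymous.
Codon 8: ACG Thr / CGT Arg — nonsynonymous.
Codon 9: TTT Phe / GAG Glu — nonsynonymous.
Synonymous differences: 2.

2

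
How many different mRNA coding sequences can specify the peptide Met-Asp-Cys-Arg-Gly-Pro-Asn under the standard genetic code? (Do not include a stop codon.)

768

Met: 1 codon.
Asp: 2 codons.
Cys: 2 codons.
Arg: 6 codons.
Gly: 4 codons.
Pro: 4 codons.
Asn: 2 codons.
1 × 2 × 2 × 6 × 4 × 4 × 2 = 768.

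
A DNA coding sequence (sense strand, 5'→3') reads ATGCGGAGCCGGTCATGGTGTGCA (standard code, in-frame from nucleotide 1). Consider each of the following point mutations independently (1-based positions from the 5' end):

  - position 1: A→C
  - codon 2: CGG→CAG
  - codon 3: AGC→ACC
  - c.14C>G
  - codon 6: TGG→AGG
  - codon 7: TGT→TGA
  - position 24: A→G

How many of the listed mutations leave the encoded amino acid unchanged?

Codon 1: ATG (Met) → CTG (Leu) — missense.
Codon 2: CGG (Arg) → CAG (Gln) — missense.
Codon 3: AGC (Ser) → ACC (Thr) — missense.
Codon 5: TCA (Ser) → TGA (Stop) — nonsense.
Codon 6: TGG (Trp) → AGG (Arg) — missense.
Codon 7: TGT (Cys) → TGA (Stop) — nonsense.
Codon 8: GCA (Ala) → GCG (Ala) — synonymous.
Synonymous: 1 of 7.

1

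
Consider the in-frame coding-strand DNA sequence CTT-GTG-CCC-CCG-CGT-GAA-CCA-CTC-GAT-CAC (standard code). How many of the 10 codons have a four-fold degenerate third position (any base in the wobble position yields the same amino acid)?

Codon 1 CTT (Leu): third position 4-fold.
Codon 2 GTG (Val): third position 4-fold.
Codon 3 CCC (Pro): third position 4-fold.
Codon 4 CCG (Pro): third position 4-fold.
Codon 5 CGT (Arg): third position 4-fold.
Codon 6 GAA (Glu): third position 2-fold.
Codon 7 CCA (Pro): third position 4-fold.
Codon 8 CTC (Leu): third position 4-fold.
Codon 9 GAT (Asp): third position 2-fold.
Codon 10 CAC (His): third position 2-fold.
Four-fold degenerate third positions: 7.

7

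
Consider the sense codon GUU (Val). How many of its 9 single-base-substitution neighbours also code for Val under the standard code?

Position 1: none → 0 synonymous.
Position 2: none → 0 synonymous.
Position 3: GUC, GUA, GUG → 3 synonymous.
Total: 0 + 0 + 3 = 3.

3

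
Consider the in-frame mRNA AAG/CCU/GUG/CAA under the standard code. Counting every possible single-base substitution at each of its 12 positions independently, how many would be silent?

8

Codon 1 (AAG, Lys): 1 synonymous substitution.
Codon 2 (CCU, Pro): 3 synonymous substitutions.
Codon 3 (GUG, Val): 3 synonymous substitutions.
Codon 4 (CAA, Gln): 1 synonymous substitution.
Total: 1 + 3 + 3 + 1 = 8.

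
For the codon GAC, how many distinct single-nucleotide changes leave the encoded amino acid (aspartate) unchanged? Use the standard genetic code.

Position 1: none → 0 synonymous.
Position 2: none → 0 synonymous.
Position 3: GAU → 1 synonymous.
Total: 0 + 0 + 1 = 1.

1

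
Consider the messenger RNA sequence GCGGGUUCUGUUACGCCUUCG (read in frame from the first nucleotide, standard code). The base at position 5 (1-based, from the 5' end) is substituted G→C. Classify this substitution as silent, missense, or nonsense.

missense

Position 5 falls in codon 2: GGU → Gly.
After the substitution the codon is GCU → Ala.
Gly ≠ Ala, so this is a missense mutation.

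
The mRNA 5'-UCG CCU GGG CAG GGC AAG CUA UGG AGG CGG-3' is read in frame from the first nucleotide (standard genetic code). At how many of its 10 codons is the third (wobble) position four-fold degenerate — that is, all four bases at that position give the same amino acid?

Codon 1 UCG (Ser): third position 4-fold.
Codon 2 CCU (Pro): third position 4-fold.
Codon 3 GGG (Gly): third position 4-fold.
Codon 4 CAG (Gln): third position 2-fold.
Codon 5 GGC (Gly): third position 4-fold.
Codon 6 AAG (Lys): third position 2-fold.
Codon 7 CUA (Leu): third position 4-fold.
Codon 8 UGG (Trp): third position 1-fold.
Codon 9 AGG (Arg): third position 2-fold.
Codon 10 CGG (Arg): third position 4-fold.
Four-fold degenerate third positions: 6.

6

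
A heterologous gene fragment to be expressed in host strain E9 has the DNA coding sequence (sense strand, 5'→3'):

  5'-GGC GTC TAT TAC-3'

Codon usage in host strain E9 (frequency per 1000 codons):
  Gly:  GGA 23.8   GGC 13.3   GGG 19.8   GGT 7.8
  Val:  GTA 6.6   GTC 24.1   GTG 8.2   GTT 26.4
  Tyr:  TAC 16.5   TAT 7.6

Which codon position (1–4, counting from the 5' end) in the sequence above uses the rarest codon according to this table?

3

Codon 1 GGC (Gly): 13.3 per 1000.
Codon 2 GTC (Val): 24.1 per 1000.
Codon 3 TAT (Tyr): 7.6 per 1000.
Codon 4 TAC (Tyr): 16.5 per 1000.
Lowest frequency is 7.6 at codon 3.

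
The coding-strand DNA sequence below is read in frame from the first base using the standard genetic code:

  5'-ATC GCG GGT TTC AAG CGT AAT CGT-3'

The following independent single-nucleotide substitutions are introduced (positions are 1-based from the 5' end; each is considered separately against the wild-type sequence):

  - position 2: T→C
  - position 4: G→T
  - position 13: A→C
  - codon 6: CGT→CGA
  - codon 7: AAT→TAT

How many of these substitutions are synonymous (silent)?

Codon 1: ATC (Ile) → ACC (Thr) — missense.
Codon 2: GCG (Ala) → TCG (Ser) — missense.
Codon 5: AAG (Lys) → CAG (Gln) — missense.
Codon 6: CGT (Arg) → CGA (Arg) — synonymous.
Codon 7: AAT (Asn) → TAT (Tyr) — missense.
Synonymous: 1 of 5.

1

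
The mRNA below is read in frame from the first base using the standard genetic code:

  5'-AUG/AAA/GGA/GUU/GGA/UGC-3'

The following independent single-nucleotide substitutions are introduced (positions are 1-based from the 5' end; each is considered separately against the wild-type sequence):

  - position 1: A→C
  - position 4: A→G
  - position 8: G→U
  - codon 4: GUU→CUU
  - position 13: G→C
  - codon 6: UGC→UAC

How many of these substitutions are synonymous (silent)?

Codon 1: AUG (Met) → CUG (Leu) — missense.
Codon 2: AAA (Lys) → GAA (Glu) — missense.
Codon 3: GGA (Gly) → GUA (Val) — missense.
Codon 4: GUU (Val) → CUU (Leu) — missense.
Codon 5: GGA (Gly) → CGA (Arg) — missense.
Codon 6: UGC (Cys) → UAC (Tyr) — missense.
Synonymous: 0 of 6.

0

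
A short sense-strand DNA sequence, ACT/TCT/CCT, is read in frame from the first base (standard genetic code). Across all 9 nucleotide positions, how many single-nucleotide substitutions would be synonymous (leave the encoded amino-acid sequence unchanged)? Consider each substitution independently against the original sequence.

9

Codon 1 (ACT, Thr): 3 synonymous substitutions.
Codon 2 (TCT, Ser): 3 synonymous substitutions.
Codon 3 (CCT, Pro): 3 synonymous substitutions.
Total: 3 + 3 + 3 = 9.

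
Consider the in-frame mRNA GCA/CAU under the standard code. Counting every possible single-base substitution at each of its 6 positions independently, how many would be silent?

Codon 1 (GCA, Ala): 3 synonymous substitutions.
Codon 2 (CAU, His): 1 synonymous substitution.
Total: 3 + 1 = 4.

4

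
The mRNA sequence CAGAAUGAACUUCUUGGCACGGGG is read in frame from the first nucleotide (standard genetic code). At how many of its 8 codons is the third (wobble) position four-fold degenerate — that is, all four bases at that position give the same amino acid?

Codon 1 CAG (Gln): third position 2-fold.
Codon 2 AAU (Asn): third position 2-fold.
Codon 3 GAA (Glu): third position 2-fold.
Codon 4 CUU (Leu): third position 4-fold.
Codon 5 CUU (Leu): third position 4-fold.
Codon 6 GGC (Gly): third position 4-fold.
Codon 7 ACG (Thr): third position 4-fold.
Codon 8 GGG (Gly): third position 4-fold.
Four-fold degenerate third positions: 5.

5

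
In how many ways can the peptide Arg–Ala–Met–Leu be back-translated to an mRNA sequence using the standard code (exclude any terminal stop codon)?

144

Arg: 6 codons.
Ala: 4 codons.
Met: 1 codon.
Leu: 6 codons.
6 × 4 × 1 × 6 = 144.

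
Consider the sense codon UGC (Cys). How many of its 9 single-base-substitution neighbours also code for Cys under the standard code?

Position 1: none → 0 synonymous.
Position 2: none → 0 synonymous.
Position 3: UGU → 1 synonymous.
Total: 0 + 0 + 1 = 1.

1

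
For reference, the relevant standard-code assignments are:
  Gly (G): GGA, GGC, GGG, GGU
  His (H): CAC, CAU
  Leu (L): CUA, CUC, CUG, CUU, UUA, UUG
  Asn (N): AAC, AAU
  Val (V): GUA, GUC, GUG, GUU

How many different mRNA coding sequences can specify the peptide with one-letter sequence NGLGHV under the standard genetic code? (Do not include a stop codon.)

Asn: 2 codons.
Gly: 4 codons.
Leu: 6 codons.
Gly: 4 codons.
His: 2 codons.
Val: 4 codons.
2 × 4 × 6 × 4 × 2 × 4 = 1536.

1536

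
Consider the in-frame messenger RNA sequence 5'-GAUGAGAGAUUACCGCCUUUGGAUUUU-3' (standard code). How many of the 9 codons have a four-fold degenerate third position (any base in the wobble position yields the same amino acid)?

2

Codon 1 GAU (Asp): third position 2-fold.
Codon 2 GAG (Glu): third position 2-fold.
Codon 3 AGA (Arg): third position 2-fold.
Codon 4 UUA (Leu): third position 2-fold.
Codon 5 CCG (Pro): third position 4-fold.
Codon 6 CCU (Pro): third position 4-fold.
Codon 7 UUG (Leu): third position 2-fold.
Codon 8 GAU (Asp): third position 2-fold.
Codon 9 UUU (Phe): third position 2-fold.
Four-fold degenerate third positions: 2.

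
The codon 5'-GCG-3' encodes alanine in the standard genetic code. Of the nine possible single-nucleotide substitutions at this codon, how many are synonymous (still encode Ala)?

Position 1: none → 0 synonymous.
Position 2: none → 0 synonymous.
Position 3: GCT, GCC, GCA → 3 synonymous.
Total: 0 + 0 + 3 = 3.

3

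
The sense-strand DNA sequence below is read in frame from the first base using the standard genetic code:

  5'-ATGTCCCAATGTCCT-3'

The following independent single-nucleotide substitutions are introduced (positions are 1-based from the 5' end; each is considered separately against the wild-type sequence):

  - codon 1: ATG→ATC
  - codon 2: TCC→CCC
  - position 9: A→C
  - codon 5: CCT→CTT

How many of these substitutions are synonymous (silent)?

0

Codon 1: ATG (Met) → ATC (Ile) — missense.
Codon 2: TCC (Ser) → CCC (Pro) — missense.
Codon 3: CAA (Gln) → CAC (His) — missense.
Codon 5: CCT (Pro) → CTT (Leu) — missense.
Synonymous: 0 of 4.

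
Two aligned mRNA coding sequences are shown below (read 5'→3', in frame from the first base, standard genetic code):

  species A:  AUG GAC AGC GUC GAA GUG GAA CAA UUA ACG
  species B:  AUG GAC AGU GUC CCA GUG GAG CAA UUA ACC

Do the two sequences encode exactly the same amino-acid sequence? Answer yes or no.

no

Codon 1: AUG Met / AUG Met — identical.
Codon 2: GAC Asp / GAC Asp — identical.
Codon 3: AGC Ser / AGU Ser — synonymous.
Codon 4: GUC Val / GUC Val — identical.
Codon 5: GAA Glu / CCA Pro — nonsynonymous.
Codon 6: GUG Val / GUG Val — identical.
Codon 7: GAA Glu / GAG Glu — synonymous.
Codon 8: CAA Gln / CAA Gln — identical.
Codon 9: UUA Leu / UUA Leu — identical.
Codon 10: ACG Thr / ACC Thr — synonymous.
Nonsynonymous differences: 1 → different protein.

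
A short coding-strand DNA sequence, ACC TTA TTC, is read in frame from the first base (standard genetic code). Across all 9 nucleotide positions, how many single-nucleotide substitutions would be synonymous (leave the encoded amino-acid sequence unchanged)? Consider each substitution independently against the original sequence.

6

Codon 1 (ACC, Thr): 3 synonymous substitutions.
Codon 2 (TTA, Leu): 2 synonymous substitutions.
Codon 3 (TTC, Phe): 1 synonymous substitution.
Total: 3 + 2 + 1 = 6.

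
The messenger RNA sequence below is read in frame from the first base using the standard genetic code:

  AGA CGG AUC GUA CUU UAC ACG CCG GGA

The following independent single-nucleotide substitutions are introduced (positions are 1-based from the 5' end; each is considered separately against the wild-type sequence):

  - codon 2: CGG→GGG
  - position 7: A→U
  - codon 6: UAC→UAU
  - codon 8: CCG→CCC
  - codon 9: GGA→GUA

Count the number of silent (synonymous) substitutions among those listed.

Codon 2: CGG (Arg) → GGG (Gly) — missense.
Codon 3: AUC (Ile) → UUC (Phe) — missense.
Codon 6: UAC (Tyr) → UAU (Tyr) — synonymous.
Codon 8: CCG (Pro) → CCC (Pro) — synonymous.
Codon 9: GGA (Gly) → GUA (Val) — missense.
Synonymous: 2 of 5.

2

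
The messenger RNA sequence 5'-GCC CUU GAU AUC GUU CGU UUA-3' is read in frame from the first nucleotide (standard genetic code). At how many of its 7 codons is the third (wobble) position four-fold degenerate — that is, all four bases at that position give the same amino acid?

4

Codon 1 GCC (Ala): third position 4-fold.
Codon 2 CUU (Leu): third position 4-fold.
Codon 3 GAU (Asp): third position 2-fold.
Codon 4 AUC (Ile): third position 3-fold.
Codon 5 GUU (Val): third position 4-fold.
Codon 6 CGU (Arg): third position 4-fold.
Codon 7 UUA (Leu): third position 2-fold.
Four-fold degenerate third positions: 4.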